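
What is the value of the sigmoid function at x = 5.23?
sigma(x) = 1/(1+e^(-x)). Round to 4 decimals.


sigma(5.23) = 1/(1+e^(-5.23)) = 1/(1+0.005354) = 1/1.005354 = 0.9947.

0.9947


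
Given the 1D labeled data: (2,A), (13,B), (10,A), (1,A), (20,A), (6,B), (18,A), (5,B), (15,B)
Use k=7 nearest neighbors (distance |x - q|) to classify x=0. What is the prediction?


Distances: |2-0|=2, |13-0|=13, |10-0|=10, |1-0|=1, |20-0|=20, |6-0|=6, |18-0|=18, |5-0|=5, |15-0|=15. 7 nearest: (1,A), (2,A), (5,B), (6,B), (10,A), (13,B), (15,B). Counts: {'A': 3, 'B': 4}. Majority class: B.

B


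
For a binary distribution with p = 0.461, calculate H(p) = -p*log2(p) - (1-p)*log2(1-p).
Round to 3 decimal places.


H = -0.461*log2(0.461) - 0.539*log2(0.539) = 0.996.

0.996


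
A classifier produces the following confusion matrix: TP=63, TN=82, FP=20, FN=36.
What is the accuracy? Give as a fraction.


Accuracy = (TP + TN) / (TP + TN + FP + FN) = (63 + 82) / 201 = 145/201.

145/201


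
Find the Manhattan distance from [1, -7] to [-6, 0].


d = sum of absolute differences: |1--6|=7 + |-7-0|=7 = 14.

14


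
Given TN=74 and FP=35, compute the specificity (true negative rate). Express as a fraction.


Specificity = TN / (TN + FP) = 74 / 109 = 74/109.

74/109


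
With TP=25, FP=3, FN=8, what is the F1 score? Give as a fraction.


Precision = 25/28 = 25/28. Recall = 25/33 = 25/33. F1 = 2*P*R/(P+R) = 50/61.

50/61


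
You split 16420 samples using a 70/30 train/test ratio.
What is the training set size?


Test set = 16420 * 30% = 4926. Training set = 16420 - 4926 = 11494.

11494


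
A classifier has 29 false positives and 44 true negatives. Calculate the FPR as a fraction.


FPR = FP / (FP + TN) = 29 / 73 = 29/73.

29/73


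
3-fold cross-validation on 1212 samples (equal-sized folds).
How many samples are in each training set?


Each validation fold has 1212/3 = 404 samples. Training set = 1212 - 404 = 808.

808


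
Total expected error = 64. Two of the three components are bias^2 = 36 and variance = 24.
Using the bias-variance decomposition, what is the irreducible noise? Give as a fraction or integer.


Total error = bias^2 + variance + irreducible noise. So irreducible noise = 64 - 36 - 24 = 4.

4


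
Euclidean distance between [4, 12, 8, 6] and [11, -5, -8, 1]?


d = sqrt(sum of squared differences). (4-11)^2=49, (12--5)^2=289, (8--8)^2=256, (6-1)^2=25. Sum = 619.

sqrt(619)


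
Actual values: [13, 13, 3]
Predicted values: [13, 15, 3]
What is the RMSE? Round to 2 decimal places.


MSE = 1.3333. RMSE = sqrt(1.3333) = 1.15.

1.15


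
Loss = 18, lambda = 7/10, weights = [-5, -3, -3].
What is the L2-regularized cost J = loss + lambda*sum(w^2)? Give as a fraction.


L2 sq norm = sum(w^2) = 43. J = 18 + 7/10 * 43 = 481/10.

481/10


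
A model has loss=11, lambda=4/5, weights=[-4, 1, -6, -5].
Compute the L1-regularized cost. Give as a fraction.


L1 norm = sum(|w|) = 16. J = 11 + 4/5 * 16 = 119/5.

119/5


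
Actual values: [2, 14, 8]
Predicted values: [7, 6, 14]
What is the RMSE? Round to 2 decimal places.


MSE = 41.6667. RMSE = sqrt(41.6667) = 6.45.

6.45


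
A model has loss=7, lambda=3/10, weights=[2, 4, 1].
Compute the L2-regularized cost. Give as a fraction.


L2 sq norm = sum(w^2) = 21. J = 7 + 3/10 * 21 = 133/10.

133/10


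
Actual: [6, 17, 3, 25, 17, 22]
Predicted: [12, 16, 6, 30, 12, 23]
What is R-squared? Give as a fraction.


Mean(y) = 15. SS_res = 97. SS_tot = 382. R^2 = 1 - 97/(382) = 285/382.

285/382


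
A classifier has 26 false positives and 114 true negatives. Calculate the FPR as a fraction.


FPR = FP / (FP + TN) = 26 / 140 = 13/70.

13/70


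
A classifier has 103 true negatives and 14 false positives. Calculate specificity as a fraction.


Specificity = TN / (TN + FP) = 103 / 117 = 103/117.

103/117


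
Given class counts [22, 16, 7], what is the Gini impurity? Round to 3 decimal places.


Total = 45. Proportions: 22/45, 16/45, 7/45. sum(p_i^2) = 0.3896. Gini = 1 - 0.3896 = 0.6104, which rounds to 0.610.

0.610


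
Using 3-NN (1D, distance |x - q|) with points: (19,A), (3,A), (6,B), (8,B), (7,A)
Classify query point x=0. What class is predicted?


Distances: |19-0|=19, |3-0|=3, |6-0|=6, |8-0|=8, |7-0|=7. 3 nearest: (3,A), (6,B), (7,A). Counts: {'A': 2, 'B': 1}. Majority class: A.

A


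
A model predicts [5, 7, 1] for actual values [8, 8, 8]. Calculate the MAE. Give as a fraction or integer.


MAE = (1/3) * (|8-5|=3 + |8-7|=1 + |8-1|=7). Sum = 11. MAE = 11/3.

11/3


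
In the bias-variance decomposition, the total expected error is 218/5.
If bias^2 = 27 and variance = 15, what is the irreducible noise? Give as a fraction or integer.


Total error = bias^2 + variance + irreducible noise. So irreducible noise = 218/5 - 27 - 15 = 8/5.

8/5


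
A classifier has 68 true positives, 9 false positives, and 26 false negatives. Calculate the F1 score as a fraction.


Precision = 68/77 = 68/77. Recall = 68/94 = 34/47. F1 = 2*P*R/(P+R) = 136/171.

136/171


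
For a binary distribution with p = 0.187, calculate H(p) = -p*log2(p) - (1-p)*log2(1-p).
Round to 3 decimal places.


H = -0.187*log2(0.187) - 0.813*log2(0.813) = 0.695.

0.695


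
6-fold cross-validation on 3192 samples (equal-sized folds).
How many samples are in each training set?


Each validation fold has 3192/6 = 532 samples. Training set = 3192 - 532 = 2660.

2660


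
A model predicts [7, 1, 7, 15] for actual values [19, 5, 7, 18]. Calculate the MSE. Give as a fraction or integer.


MSE = (1/4) * ((19-7)^2=144 + (5-1)^2=16 + (7-7)^2=0 + (18-15)^2=9). Sum = 169. MSE = 169/4.

169/4


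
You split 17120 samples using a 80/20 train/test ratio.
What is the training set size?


Test set = 17120 * 20% = 3424. Training set = 17120 - 3424 = 13696.

13696


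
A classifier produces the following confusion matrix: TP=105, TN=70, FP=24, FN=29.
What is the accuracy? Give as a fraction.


Accuracy = (TP + TN) / (TP + TN + FP + FN) = (105 + 70) / 228 = 175/228.

175/228


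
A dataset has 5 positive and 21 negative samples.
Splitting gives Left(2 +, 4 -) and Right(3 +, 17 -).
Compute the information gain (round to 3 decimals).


H(parent) = 0.7063. H(left) = 0.9183, H(right) = 0.6098. Weighted = (6/26)*0.9183 + (20/26)*0.6098 = 0.6810. IG = 0.7063 - 0.6810 = 0.0253, which rounds to 0.025.

0.025


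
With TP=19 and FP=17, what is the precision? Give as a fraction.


Precision = TP / (TP + FP) = 19 / 36 = 19/36.

19/36


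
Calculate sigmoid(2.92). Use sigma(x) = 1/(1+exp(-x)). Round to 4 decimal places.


sigma(2.92) = 1/(1+e^(-2.92)) = 1/(1+0.053934) = 1/1.053934 = 0.9488.

0.9488


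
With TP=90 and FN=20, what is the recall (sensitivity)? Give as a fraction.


Recall = TP / (TP + FN) = 90 / 110 = 9/11.

9/11


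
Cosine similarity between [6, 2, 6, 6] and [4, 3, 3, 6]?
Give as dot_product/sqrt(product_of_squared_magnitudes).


dot = 84. |a|^2 = 112, |b|^2 = 70. cos = 84/sqrt(7840).

84/sqrt(7840)


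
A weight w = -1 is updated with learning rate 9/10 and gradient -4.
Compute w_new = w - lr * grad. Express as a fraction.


w_new = -1 - 9/10 * -4 = -1 - -18/5 = 13/5.

13/5


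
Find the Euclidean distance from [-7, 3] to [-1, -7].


d = sqrt(sum of squared differences). (-7--1)^2=36, (3--7)^2=100. Sum = 136.

sqrt(136)


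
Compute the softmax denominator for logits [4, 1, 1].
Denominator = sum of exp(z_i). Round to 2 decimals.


Denom = e^4=54.5982 + e^1=2.7183 + e^1=2.7183. Sum = 60.0348, which rounds to 60.03.

60.03


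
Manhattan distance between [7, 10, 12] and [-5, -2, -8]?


d = sum of absolute differences: |7--5|=12 + |10--2|=12 + |12--8|=20 = 44.

44


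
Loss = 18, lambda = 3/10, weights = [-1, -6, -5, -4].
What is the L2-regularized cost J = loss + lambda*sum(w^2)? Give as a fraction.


L2 sq norm = sum(w^2) = 78. J = 18 + 3/10 * 78 = 207/5.

207/5


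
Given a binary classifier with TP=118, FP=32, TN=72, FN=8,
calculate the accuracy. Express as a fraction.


Accuracy = (TP + TN) / (TP + TN + FP + FN) = (118 + 72) / 230 = 19/23.

19/23


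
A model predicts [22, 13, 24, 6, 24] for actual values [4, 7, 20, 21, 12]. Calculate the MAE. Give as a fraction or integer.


MAE = (1/5) * (|4-22|=18 + |7-13|=6 + |20-24|=4 + |21-6|=15 + |12-24|=12). Sum = 55. MAE = 11.

11


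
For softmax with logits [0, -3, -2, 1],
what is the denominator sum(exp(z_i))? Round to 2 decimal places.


Denom = e^0=1.0000 + e^-3=0.0498 + e^-2=0.1353 + e^1=2.7183. Sum = 3.9034, which rounds to 3.90.

3.90


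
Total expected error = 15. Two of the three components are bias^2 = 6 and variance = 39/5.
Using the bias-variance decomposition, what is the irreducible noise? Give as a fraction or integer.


Total error = bias^2 + variance + irreducible noise. So irreducible noise = 15 - 6 - 39/5 = 6/5.

6/5


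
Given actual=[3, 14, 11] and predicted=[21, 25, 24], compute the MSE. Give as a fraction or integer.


MSE = (1/3) * ((3-21)^2=324 + (14-25)^2=121 + (11-24)^2=169). Sum = 614. MSE = 614/3.

614/3


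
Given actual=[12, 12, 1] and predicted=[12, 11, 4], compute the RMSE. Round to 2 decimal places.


MSE = 3.3333. RMSE = sqrt(3.3333) = 1.83.

1.83


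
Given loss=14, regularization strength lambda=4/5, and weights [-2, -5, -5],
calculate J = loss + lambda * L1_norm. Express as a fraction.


L1 norm = sum(|w|) = 12. J = 14 + 4/5 * 12 = 118/5.

118/5


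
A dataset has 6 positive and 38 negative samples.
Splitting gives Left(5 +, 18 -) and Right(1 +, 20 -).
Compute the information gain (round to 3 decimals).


H(parent) = 0.5746. H(left) = 0.7554, H(right) = 0.2762. Weighted = (23/44)*0.7554 + (21/44)*0.2762 = 0.5267. IG = 0.5746 - 0.5267 = 0.0479, which rounds to 0.048.

0.048


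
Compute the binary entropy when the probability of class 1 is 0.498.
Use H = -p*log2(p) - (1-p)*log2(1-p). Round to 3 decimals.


H = -0.498*log2(0.498) - 0.502*log2(0.502) = 1.000.

1.000


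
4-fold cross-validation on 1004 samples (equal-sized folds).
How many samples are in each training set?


Each validation fold has 1004/4 = 251 samples. Training set = 1004 - 251 = 753.

753


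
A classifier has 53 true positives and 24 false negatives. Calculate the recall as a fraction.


Recall = TP / (TP + FN) = 53 / 77 = 53/77.

53/77


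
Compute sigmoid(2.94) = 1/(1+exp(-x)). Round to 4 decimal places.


sigma(2.94) = 1/(1+e^(-2.94)) = 1/(1+0.052866) = 1/1.052866 = 0.9498.

0.9498


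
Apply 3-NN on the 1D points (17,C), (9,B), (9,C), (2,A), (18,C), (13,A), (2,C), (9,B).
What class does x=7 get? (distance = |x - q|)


Distances: |17-7|=10, |9-7|=2, |9-7|=2, |2-7|=5, |18-7|=11, |13-7|=6, |2-7|=5, |9-7|=2. 3 nearest: (9,B), (9,B), (9,C). Counts: {'B': 2, 'C': 1}. Majority class: B.

B


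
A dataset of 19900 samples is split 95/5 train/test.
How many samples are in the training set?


Test set = 19900 * 5% = 995. Training set = 19900 - 995 = 18905.

18905


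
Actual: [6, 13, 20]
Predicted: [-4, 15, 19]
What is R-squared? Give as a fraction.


Mean(y) = 13. SS_res = 105. SS_tot = 98. R^2 = 1 - 105/(98) = -1/14.

-1/14


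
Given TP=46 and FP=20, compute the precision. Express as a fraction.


Precision = TP / (TP + FP) = 46 / 66 = 23/33.

23/33


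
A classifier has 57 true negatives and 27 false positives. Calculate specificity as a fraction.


Specificity = TN / (TN + FP) = 57 / 84 = 19/28.

19/28


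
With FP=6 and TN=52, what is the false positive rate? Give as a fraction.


FPR = FP / (FP + TN) = 6 / 58 = 3/29.

3/29


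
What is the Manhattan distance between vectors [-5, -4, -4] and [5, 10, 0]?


d = sum of absolute differences: |-5-5|=10 + |-4-10|=14 + |-4-0|=4 = 28.

28


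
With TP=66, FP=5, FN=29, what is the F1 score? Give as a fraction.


Precision = 66/71 = 66/71. Recall = 66/95 = 66/95. F1 = 2*P*R/(P+R) = 66/83.

66/83


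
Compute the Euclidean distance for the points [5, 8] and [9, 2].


d = sqrt(sum of squared differences). (5-9)^2=16, (8-2)^2=36. Sum = 52.

sqrt(52)


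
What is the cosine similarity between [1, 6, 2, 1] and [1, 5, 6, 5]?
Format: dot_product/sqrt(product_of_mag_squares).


dot = 48. |a|^2 = 42, |b|^2 = 87. cos = 48/sqrt(3654).

48/sqrt(3654)


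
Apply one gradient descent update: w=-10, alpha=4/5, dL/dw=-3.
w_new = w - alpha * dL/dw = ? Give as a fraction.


w_new = -10 - 4/5 * -3 = -10 - -12/5 = -38/5.

-38/5


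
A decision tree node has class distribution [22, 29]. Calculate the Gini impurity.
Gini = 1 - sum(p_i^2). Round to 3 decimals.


Total = 51. Proportions: 22/51, 29/51. sum(p_i^2) = 0.5094. Gini = 1 - 0.5094 = 0.4906, which rounds to 0.491.

0.491


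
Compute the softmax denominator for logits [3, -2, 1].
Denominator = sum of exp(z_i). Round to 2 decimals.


Denom = e^3=20.0855 + e^-2=0.1353 + e^1=2.7183. Sum = 22.9391, which rounds to 22.94.

22.94


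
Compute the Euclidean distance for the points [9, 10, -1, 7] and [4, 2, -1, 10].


d = sqrt(sum of squared differences). (9-4)^2=25, (10-2)^2=64, (-1--1)^2=0, (7-10)^2=9. Sum = 98.

sqrt(98)


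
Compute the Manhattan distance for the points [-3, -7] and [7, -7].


d = sum of absolute differences: |-3-7|=10 + |-7--7|=0 = 10.

10


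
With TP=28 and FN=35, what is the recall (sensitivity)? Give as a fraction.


Recall = TP / (TP + FN) = 28 / 63 = 4/9.

4/9


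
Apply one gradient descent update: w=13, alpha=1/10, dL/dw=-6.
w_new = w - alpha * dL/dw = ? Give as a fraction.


w_new = 13 - 1/10 * -6 = 13 - -3/5 = 68/5.

68/5


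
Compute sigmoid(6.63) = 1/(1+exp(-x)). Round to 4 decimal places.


sigma(6.63) = 1/(1+e^(-6.63)) = 1/(1+0.001320) = 1/1.001320 = 0.9987.

0.9987


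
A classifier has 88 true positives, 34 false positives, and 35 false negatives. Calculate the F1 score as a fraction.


Precision = 88/122 = 44/61. Recall = 88/123 = 88/123. F1 = 2*P*R/(P+R) = 176/245.

176/245


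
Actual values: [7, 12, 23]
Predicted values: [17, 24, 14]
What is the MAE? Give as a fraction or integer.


MAE = (1/3) * (|7-17|=10 + |12-24|=12 + |23-14|=9). Sum = 31. MAE = 31/3.

31/3


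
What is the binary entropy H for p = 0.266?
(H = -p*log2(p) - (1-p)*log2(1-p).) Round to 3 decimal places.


H = -0.266*log2(0.266) - 0.734*log2(0.734) = 0.836.

0.836


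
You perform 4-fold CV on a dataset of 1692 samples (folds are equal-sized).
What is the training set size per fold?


Each validation fold has 1692/4 = 423 samples. Training set = 1692 - 423 = 1269.

1269


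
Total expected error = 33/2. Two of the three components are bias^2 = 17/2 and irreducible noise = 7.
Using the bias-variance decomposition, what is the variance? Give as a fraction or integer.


Total error = bias^2 + variance + irreducible noise. So variance = 33/2 - 17/2 - 7 = 1.

1


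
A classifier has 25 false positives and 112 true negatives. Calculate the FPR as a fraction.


FPR = FP / (FP + TN) = 25 / 137 = 25/137.

25/137


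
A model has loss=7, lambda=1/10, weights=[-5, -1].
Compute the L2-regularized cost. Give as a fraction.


L2 sq norm = sum(w^2) = 26. J = 7 + 1/10 * 26 = 48/5.

48/5


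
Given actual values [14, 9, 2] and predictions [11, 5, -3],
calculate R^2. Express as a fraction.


Mean(y) = 25/3. SS_res = 50. SS_tot = 218/3. R^2 = 1 - 50/(218/3) = 34/109.

34/109


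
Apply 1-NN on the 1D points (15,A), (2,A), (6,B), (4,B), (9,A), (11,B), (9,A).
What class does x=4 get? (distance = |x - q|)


Distances: |15-4|=11, |2-4|=2, |6-4|=2, |4-4|=0, |9-4|=5, |11-4|=7, |9-4|=5. 1 nearest: (4,B). Counts: {'B': 1}. Majority class: B.

B


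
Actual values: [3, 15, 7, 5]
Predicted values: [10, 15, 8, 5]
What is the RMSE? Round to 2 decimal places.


MSE = 12.5000. RMSE = sqrt(12.5000) = 3.54.

3.54


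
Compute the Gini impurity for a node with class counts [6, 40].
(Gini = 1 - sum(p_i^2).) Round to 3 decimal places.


Total = 46. Proportions: 6/46, 40/46. sum(p_i^2) = 0.7732. Gini = 1 - 0.7732 = 0.2268, which rounds to 0.227.

0.227


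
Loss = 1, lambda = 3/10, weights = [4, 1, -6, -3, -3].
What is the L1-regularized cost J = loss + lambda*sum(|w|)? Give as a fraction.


L1 norm = sum(|w|) = 17. J = 1 + 3/10 * 17 = 61/10.

61/10


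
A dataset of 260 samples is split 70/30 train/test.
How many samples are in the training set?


Test set = 260 * 30% = 78. Training set = 260 - 78 = 182.

182


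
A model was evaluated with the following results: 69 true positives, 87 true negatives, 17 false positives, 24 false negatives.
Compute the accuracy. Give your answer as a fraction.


Accuracy = (TP + TN) / (TP + TN + FP + FN) = (69 + 87) / 197 = 156/197.

156/197


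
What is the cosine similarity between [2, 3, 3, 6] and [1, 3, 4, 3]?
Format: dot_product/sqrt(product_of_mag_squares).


dot = 41. |a|^2 = 58, |b|^2 = 35. cos = 41/sqrt(2030).

41/sqrt(2030)


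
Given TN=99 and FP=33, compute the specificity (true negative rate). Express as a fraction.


Specificity = TN / (TN + FP) = 99 / 132 = 3/4.

3/4


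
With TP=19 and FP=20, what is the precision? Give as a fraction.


Precision = TP / (TP + FP) = 19 / 39 = 19/39.

19/39


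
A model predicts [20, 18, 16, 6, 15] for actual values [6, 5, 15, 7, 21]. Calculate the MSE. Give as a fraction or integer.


MSE = (1/5) * ((6-20)^2=196 + (5-18)^2=169 + (15-16)^2=1 + (7-6)^2=1 + (21-15)^2=36). Sum = 403. MSE = 403/5.

403/5


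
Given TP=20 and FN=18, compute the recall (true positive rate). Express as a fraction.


Recall = TP / (TP + FN) = 20 / 38 = 10/19.

10/19


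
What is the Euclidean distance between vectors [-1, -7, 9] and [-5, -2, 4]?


d = sqrt(sum of squared differences). (-1--5)^2=16, (-7--2)^2=25, (9-4)^2=25. Sum = 66.

sqrt(66)


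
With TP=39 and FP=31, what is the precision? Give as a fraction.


Precision = TP / (TP + FP) = 39 / 70 = 39/70.

39/70


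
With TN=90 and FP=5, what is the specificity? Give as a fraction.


Specificity = TN / (TN + FP) = 90 / 95 = 18/19.

18/19


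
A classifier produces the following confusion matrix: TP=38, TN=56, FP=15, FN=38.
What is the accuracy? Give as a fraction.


Accuracy = (TP + TN) / (TP + TN + FP + FN) = (38 + 56) / 147 = 94/147.

94/147


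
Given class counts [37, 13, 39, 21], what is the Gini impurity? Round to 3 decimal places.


Total = 110. Proportions: 37/110, 13/110, 39/110, 21/110. sum(p_i^2) = 0.2893. Gini = 1 - 0.2893 = 0.7107, which rounds to 0.711.

0.711


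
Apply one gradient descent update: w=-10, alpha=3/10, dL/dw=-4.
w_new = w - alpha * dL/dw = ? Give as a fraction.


w_new = -10 - 3/10 * -4 = -10 - -6/5 = -44/5.

-44/5


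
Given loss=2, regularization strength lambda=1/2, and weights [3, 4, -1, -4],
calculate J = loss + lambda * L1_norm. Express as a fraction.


L1 norm = sum(|w|) = 12. J = 2 + 1/2 * 12 = 8.

8


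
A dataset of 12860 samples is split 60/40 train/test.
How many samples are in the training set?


Test set = 12860 * 40% = 5144. Training set = 12860 - 5144 = 7716.

7716


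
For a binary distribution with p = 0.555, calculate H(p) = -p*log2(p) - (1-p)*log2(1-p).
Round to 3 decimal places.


H = -0.555*log2(0.555) - 0.445*log2(0.445) = 0.991.

0.991


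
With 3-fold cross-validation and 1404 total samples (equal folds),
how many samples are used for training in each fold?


Each validation fold has 1404/3 = 468 samples. Training set = 1404 - 468 = 936.

936


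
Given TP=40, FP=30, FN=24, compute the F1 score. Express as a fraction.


Precision = 40/70 = 4/7. Recall = 40/64 = 5/8. F1 = 2*P*R/(P+R) = 40/67.

40/67


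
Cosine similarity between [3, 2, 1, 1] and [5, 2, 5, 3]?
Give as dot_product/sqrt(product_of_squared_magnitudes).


dot = 27. |a|^2 = 15, |b|^2 = 63. cos = 27/sqrt(945).

27/sqrt(945)


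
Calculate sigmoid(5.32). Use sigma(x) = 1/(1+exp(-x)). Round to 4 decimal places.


sigma(5.32) = 1/(1+e^(-5.32)) = 1/(1+0.004893) = 1/1.004893 = 0.9951.

0.9951


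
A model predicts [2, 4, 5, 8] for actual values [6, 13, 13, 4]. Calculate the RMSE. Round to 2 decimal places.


MSE = 44.2500. RMSE = sqrt(44.2500) = 6.65.

6.65


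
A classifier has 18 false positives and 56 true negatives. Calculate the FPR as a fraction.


FPR = FP / (FP + TN) = 18 / 74 = 9/37.

9/37


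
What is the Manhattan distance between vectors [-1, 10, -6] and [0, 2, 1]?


d = sum of absolute differences: |-1-0|=1 + |10-2|=8 + |-6-1|=7 = 16.

16


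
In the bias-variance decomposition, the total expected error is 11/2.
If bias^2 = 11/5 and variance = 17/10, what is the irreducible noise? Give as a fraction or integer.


Total error = bias^2 + variance + irreducible noise. So irreducible noise = 11/2 - 11/5 - 17/10 = 8/5.

8/5


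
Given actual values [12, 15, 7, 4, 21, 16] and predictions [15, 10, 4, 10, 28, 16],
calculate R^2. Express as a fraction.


Mean(y) = 25/2. SS_res = 128. SS_tot = 387/2. R^2 = 1 - 128/(387/2) = 131/387.

131/387


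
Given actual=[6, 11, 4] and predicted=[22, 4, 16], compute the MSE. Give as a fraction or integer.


MSE = (1/3) * ((6-22)^2=256 + (11-4)^2=49 + (4-16)^2=144). Sum = 449. MSE = 449/3.

449/3


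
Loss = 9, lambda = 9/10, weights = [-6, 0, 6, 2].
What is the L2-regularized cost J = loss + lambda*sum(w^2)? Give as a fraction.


L2 sq norm = sum(w^2) = 76. J = 9 + 9/10 * 76 = 387/5.

387/5


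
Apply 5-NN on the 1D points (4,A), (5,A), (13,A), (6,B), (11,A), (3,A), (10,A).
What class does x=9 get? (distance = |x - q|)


Distances: |4-9|=5, |5-9|=4, |13-9|=4, |6-9|=3, |11-9|=2, |3-9|=6, |10-9|=1. 5 nearest: (10,A), (11,A), (6,B), (5,A), (13,A). Counts: {'A': 4, 'B': 1}. Majority class: A.

A


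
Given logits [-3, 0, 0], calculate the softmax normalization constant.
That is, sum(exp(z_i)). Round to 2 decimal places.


Denom = e^-3=0.0498 + e^0=1.0000 + e^0=1.0000. Sum = 2.0498, which rounds to 2.05.

2.05


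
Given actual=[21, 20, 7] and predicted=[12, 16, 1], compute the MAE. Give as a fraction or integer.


MAE = (1/3) * (|21-12|=9 + |20-16|=4 + |7-1|=6). Sum = 19. MAE = 19/3.

19/3


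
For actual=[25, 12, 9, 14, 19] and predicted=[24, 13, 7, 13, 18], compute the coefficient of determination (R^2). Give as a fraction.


Mean(y) = 79/5. SS_res = 8. SS_tot = 794/5. R^2 = 1 - 8/(794/5) = 377/397.

377/397


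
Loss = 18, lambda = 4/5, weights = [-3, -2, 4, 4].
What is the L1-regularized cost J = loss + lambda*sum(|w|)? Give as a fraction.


L1 norm = sum(|w|) = 13. J = 18 + 4/5 * 13 = 142/5.

142/5


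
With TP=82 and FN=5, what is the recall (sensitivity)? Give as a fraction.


Recall = TP / (TP + FN) = 82 / 87 = 82/87.

82/87


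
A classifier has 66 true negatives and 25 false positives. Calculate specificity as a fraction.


Specificity = TN / (TN + FP) = 66 / 91 = 66/91.

66/91


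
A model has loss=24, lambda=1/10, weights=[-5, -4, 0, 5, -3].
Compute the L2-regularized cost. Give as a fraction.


L2 sq norm = sum(w^2) = 75. J = 24 + 1/10 * 75 = 63/2.

63/2


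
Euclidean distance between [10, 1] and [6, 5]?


d = sqrt(sum of squared differences). (10-6)^2=16, (1-5)^2=16. Sum = 32.

sqrt(32)


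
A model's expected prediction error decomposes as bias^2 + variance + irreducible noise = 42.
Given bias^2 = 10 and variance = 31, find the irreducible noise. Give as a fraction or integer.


Total error = bias^2 + variance + irreducible noise. So irreducible noise = 42 - 10 - 31 = 1.

1


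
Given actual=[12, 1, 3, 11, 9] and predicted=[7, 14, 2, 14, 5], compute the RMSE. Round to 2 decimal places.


MSE = 44.0000. RMSE = sqrt(44.0000) = 6.63.

6.63


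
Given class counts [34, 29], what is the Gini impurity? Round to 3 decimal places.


Total = 63. Proportions: 34/63, 29/63. sum(p_i^2) = 0.5031. Gini = 1 - 0.5031 = 0.4969, which rounds to 0.497.

0.497


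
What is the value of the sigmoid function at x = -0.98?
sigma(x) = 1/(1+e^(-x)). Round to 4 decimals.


sigma(-0.98) = 1/(1+e^(0.98)) = 1/(1+2.664456) = 1/3.664456 = 0.2729.

0.2729


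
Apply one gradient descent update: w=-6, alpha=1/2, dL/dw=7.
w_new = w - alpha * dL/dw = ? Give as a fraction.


w_new = -6 - 1/2 * 7 = -6 - 7/2 = -19/2.

-19/2


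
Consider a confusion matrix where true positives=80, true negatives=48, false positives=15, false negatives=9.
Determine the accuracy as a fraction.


Accuracy = (TP + TN) / (TP + TN + FP + FN) = (80 + 48) / 152 = 16/19.

16/19


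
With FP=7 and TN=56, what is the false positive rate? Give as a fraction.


FPR = FP / (FP + TN) = 7 / 63 = 1/9.

1/9


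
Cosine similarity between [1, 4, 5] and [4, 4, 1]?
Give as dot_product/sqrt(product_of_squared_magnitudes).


dot = 25. |a|^2 = 42, |b|^2 = 33. cos = 25/sqrt(1386).

25/sqrt(1386)


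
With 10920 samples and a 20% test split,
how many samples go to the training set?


Test set = 10920 * 20% = 2184. Training set = 10920 - 2184 = 8736.

8736


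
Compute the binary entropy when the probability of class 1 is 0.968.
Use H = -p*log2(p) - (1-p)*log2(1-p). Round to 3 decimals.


H = -0.968*log2(0.968) - 0.032*log2(0.032) = 0.204.

0.204


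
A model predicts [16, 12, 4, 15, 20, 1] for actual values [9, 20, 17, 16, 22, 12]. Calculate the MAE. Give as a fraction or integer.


MAE = (1/6) * (|9-16|=7 + |20-12|=8 + |17-4|=13 + |16-15|=1 + |22-20|=2 + |12-1|=11). Sum = 42. MAE = 7.

7


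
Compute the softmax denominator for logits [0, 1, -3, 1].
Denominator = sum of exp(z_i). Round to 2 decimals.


Denom = e^0=1.0000 + e^1=2.7183 + e^-3=0.0498 + e^1=2.7183. Sum = 6.4864, which rounds to 6.49.

6.49


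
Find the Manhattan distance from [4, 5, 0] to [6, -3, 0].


d = sum of absolute differences: |4-6|=2 + |5--3|=8 + |0-0|=0 = 10.

10


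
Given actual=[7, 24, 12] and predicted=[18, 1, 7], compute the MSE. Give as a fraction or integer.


MSE = (1/3) * ((7-18)^2=121 + (24-1)^2=529 + (12-7)^2=25). Sum = 675. MSE = 225.

225


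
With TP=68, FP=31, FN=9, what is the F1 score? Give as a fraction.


Precision = 68/99 = 68/99. Recall = 68/77 = 68/77. F1 = 2*P*R/(P+R) = 17/22.

17/22


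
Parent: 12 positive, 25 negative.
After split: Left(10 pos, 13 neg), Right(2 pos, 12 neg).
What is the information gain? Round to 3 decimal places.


H(parent) = 0.9090. H(left) = 0.9877, H(right) = 0.5917. Weighted = (23/37)*0.9877 + (14/37)*0.5917 = 0.8379. IG = 0.9090 - 0.8379 = 0.0711, which rounds to 0.071.

0.071


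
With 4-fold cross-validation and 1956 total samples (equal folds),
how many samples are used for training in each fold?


Each validation fold has 1956/4 = 489 samples. Training set = 1956 - 489 = 1467.

1467


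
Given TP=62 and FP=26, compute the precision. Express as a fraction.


Precision = TP / (TP + FP) = 62 / 88 = 31/44.

31/44


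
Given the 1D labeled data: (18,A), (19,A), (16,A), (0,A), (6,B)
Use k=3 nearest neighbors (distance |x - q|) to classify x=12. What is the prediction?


Distances: |18-12|=6, |19-12|=7, |16-12|=4, |0-12|=12, |6-12|=6. 3 nearest: (16,A), (18,A), (6,B). Counts: {'A': 2, 'B': 1}. Majority class: A.

A


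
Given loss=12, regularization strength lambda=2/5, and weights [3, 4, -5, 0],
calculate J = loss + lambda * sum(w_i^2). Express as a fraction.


L2 sq norm = sum(w^2) = 50. J = 12 + 2/5 * 50 = 32.

32


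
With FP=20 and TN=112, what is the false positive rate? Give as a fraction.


FPR = FP / (FP + TN) = 20 / 132 = 5/33.

5/33


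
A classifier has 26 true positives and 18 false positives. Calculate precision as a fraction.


Precision = TP / (TP + FP) = 26 / 44 = 13/22.

13/22


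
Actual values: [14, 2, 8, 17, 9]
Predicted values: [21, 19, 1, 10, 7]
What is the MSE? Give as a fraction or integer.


MSE = (1/5) * ((14-21)^2=49 + (2-19)^2=289 + (8-1)^2=49 + (17-10)^2=49 + (9-7)^2=4). Sum = 440. MSE = 88.

88


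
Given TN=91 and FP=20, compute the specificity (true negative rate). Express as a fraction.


Specificity = TN / (TN + FP) = 91 / 111 = 91/111.

91/111


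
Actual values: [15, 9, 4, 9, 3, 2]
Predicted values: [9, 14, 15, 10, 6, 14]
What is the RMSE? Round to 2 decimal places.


MSE = 56.0000. RMSE = sqrt(56.0000) = 7.48.

7.48


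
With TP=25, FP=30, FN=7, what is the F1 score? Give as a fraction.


Precision = 25/55 = 5/11. Recall = 25/32 = 25/32. F1 = 2*P*R/(P+R) = 50/87.

50/87


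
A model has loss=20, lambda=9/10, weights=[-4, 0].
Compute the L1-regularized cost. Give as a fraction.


L1 norm = sum(|w|) = 4. J = 20 + 9/10 * 4 = 118/5.

118/5


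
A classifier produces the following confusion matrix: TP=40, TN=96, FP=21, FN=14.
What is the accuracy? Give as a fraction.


Accuracy = (TP + TN) / (TP + TN + FP + FN) = (40 + 96) / 171 = 136/171.

136/171


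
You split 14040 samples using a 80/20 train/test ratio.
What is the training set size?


Test set = 14040 * 20% = 2808. Training set = 14040 - 2808 = 11232.

11232


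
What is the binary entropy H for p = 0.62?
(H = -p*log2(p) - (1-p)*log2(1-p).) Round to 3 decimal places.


H = -0.62*log2(0.62) - 0.38*log2(0.38) = 0.958.

0.958


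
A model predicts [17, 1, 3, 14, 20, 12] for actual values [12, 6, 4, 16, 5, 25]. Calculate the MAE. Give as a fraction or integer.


MAE = (1/6) * (|12-17|=5 + |6-1|=5 + |4-3|=1 + |16-14|=2 + |5-20|=15 + |25-12|=13). Sum = 41. MAE = 41/6.

41/6


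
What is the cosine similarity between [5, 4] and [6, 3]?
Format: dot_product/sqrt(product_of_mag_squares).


dot = 42. |a|^2 = 41, |b|^2 = 45. cos = 42/sqrt(1845).

42/sqrt(1845)


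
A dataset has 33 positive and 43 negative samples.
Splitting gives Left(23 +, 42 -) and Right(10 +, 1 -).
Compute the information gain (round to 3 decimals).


H(parent) = 0.9875. H(left) = 0.9375, H(right) = 0.4395. Weighted = (65/76)*0.9375 + (11/76)*0.4395 = 0.8654. IG = 0.9875 - 0.8654 = 0.1221, which rounds to 0.122.

0.122


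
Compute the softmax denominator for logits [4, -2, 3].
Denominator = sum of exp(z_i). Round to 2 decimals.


Denom = e^4=54.5982 + e^-2=0.1353 + e^3=20.0855. Sum = 74.8190, which rounds to 74.82.

74.82


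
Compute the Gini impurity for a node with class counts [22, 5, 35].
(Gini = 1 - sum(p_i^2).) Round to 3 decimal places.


Total = 62. Proportions: 22/62, 5/62, 35/62. sum(p_i^2) = 0.4511. Gini = 1 - 0.4511 = 0.5489, which rounds to 0.549.

0.549


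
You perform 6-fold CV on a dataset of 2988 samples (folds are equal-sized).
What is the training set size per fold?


Each validation fold has 2988/6 = 498 samples. Training set = 2988 - 498 = 2490.

2490


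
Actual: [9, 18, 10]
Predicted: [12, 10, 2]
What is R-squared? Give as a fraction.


Mean(y) = 37/3. SS_res = 137. SS_tot = 146/3. R^2 = 1 - 137/(146/3) = -265/146.

-265/146


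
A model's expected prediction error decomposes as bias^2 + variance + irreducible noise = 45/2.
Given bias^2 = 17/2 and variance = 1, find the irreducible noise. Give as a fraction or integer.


Total error = bias^2 + variance + irreducible noise. So irreducible noise = 45/2 - 17/2 - 1 = 13.

13


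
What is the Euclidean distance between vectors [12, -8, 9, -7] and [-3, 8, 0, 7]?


d = sqrt(sum of squared differences). (12--3)^2=225, (-8-8)^2=256, (9-0)^2=81, (-7-7)^2=196. Sum = 758.

sqrt(758)


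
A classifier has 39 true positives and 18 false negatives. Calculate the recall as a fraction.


Recall = TP / (TP + FN) = 39 / 57 = 13/19.

13/19


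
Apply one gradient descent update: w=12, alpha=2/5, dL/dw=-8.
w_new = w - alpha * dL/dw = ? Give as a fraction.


w_new = 12 - 2/5 * -8 = 12 - -16/5 = 76/5.

76/5


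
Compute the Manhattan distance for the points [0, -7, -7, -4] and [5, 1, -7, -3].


d = sum of absolute differences: |0-5|=5 + |-7-1|=8 + |-7--7|=0 + |-4--3|=1 = 14.

14


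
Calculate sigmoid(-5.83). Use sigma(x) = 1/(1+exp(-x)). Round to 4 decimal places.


sigma(-5.83) = 1/(1+e^(5.83)) = 1/(1+340.358679) = 1/341.358679 = 0.0029.

0.0029


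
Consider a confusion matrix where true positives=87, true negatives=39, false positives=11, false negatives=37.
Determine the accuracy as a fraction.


Accuracy = (TP + TN) / (TP + TN + FP + FN) = (87 + 39) / 174 = 21/29.

21/29


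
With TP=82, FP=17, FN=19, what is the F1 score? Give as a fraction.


Precision = 82/99 = 82/99. Recall = 82/101 = 82/101. F1 = 2*P*R/(P+R) = 41/50.

41/50


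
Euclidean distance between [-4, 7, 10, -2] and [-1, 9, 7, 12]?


d = sqrt(sum of squared differences). (-4--1)^2=9, (7-9)^2=4, (10-7)^2=9, (-2-12)^2=196. Sum = 218.

sqrt(218)


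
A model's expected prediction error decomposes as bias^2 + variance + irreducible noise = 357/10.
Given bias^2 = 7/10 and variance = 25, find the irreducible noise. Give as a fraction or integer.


Total error = bias^2 + variance + irreducible noise. So irreducible noise = 357/10 - 7/10 - 25 = 10.

10


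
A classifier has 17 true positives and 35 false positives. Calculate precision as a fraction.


Precision = TP / (TP + FP) = 17 / 52 = 17/52.

17/52


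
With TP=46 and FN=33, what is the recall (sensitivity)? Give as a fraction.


Recall = TP / (TP + FN) = 46 / 79 = 46/79.

46/79


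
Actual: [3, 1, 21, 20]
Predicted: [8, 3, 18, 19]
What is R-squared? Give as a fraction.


Mean(y) = 45/4. SS_res = 39. SS_tot = 1379/4. R^2 = 1 - 39/(1379/4) = 1223/1379.

1223/1379


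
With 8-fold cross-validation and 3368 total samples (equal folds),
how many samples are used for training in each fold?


Each validation fold has 3368/8 = 421 samples. Training set = 3368 - 421 = 2947.

2947


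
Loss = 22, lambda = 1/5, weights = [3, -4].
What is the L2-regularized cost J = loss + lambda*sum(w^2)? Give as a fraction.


L2 sq norm = sum(w^2) = 25. J = 22 + 1/5 * 25 = 27.

27


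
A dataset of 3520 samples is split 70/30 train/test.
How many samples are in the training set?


Test set = 3520 * 30% = 1056. Training set = 3520 - 1056 = 2464.

2464


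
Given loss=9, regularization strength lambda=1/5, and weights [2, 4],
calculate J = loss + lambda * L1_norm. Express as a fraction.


L1 norm = sum(|w|) = 6. J = 9 + 1/5 * 6 = 51/5.

51/5


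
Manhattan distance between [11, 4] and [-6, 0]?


d = sum of absolute differences: |11--6|=17 + |4-0|=4 = 21.

21


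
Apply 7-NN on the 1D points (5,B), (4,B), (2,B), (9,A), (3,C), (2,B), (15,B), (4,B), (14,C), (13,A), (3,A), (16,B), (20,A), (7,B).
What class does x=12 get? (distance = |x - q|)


Distances: |5-12|=7, |4-12|=8, |2-12|=10, |9-12|=3, |3-12|=9, |2-12|=10, |15-12|=3, |4-12|=8, |14-12|=2, |13-12|=1, |3-12|=9, |16-12|=4, |20-12|=8, |7-12|=5. 7 nearest: (13,A), (14,C), (9,A), (15,B), (16,B), (7,B), (5,B). Counts: {'A': 2, 'C': 1, 'B': 4}. Majority class: B.

B


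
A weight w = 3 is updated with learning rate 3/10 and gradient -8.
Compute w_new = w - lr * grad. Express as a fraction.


w_new = 3 - 3/10 * -8 = 3 - -12/5 = 27/5.

27/5


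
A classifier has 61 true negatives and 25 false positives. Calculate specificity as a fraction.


Specificity = TN / (TN + FP) = 61 / 86 = 61/86.

61/86


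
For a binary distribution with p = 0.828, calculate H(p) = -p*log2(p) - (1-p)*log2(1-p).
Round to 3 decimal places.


H = -0.828*log2(0.828) - 0.172*log2(0.172) = 0.662.

0.662


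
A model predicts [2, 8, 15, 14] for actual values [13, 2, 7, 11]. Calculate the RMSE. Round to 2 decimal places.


MSE = 57.5000. RMSE = sqrt(57.5000) = 7.58.

7.58


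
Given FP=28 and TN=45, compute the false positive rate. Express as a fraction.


FPR = FP / (FP + TN) = 28 / 73 = 28/73.

28/73


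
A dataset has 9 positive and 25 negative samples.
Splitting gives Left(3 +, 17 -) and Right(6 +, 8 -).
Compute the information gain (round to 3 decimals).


H(parent) = 0.8338. H(left) = 0.6098, H(right) = 0.9852. Weighted = (20/34)*0.6098 + (14/34)*0.9852 = 0.7644. IG = 0.8338 - 0.7644 = 0.0694, which rounds to 0.069.

0.069


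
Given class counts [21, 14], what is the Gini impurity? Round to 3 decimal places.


Total = 35. Proportions: 21/35, 14/35. sum(p_i^2) = 0.5200. Gini = 1 - 0.5200 = 0.4800, which rounds to 0.480.

0.480


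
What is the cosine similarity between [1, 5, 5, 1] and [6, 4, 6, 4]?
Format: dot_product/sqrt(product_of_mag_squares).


dot = 60. |a|^2 = 52, |b|^2 = 104. cos = 60/sqrt(5408).

60/sqrt(5408)


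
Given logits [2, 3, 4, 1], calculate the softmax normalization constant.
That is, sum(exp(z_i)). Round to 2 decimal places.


Denom = e^2=7.3891 + e^3=20.0855 + e^4=54.5982 + e^1=2.7183. Sum = 84.7911, which rounds to 84.79.

84.79


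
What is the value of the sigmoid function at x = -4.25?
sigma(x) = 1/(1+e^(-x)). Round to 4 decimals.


sigma(-4.25) = 1/(1+e^(4.25)) = 1/(1+70.105412) = 1/71.105412 = 0.0141.

0.0141


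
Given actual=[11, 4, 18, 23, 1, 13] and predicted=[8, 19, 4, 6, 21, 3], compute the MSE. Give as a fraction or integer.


MSE = (1/6) * ((11-8)^2=9 + (4-19)^2=225 + (18-4)^2=196 + (23-6)^2=289 + (1-21)^2=400 + (13-3)^2=100). Sum = 1219. MSE = 1219/6.

1219/6


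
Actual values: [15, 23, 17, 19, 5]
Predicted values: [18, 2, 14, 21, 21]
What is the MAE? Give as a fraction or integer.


MAE = (1/5) * (|15-18|=3 + |23-2|=21 + |17-14|=3 + |19-21|=2 + |5-21|=16). Sum = 45. MAE = 9.

9


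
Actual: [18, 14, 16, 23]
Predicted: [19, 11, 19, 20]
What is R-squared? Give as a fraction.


Mean(y) = 71/4. SS_res = 28. SS_tot = 179/4. R^2 = 1 - 28/(179/4) = 67/179.

67/179


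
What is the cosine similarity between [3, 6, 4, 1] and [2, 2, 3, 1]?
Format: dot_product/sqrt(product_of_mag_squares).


dot = 31. |a|^2 = 62, |b|^2 = 18. cos = 31/sqrt(1116).

31/sqrt(1116)


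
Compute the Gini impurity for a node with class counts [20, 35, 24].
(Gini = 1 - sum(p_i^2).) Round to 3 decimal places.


Total = 79. Proportions: 20/79, 35/79, 24/79. sum(p_i^2) = 0.3527. Gini = 1 - 0.3527 = 0.6473, which rounds to 0.647.

0.647


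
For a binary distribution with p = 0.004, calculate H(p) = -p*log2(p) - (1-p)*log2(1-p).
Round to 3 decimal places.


H = -0.004*log2(0.004) - 0.996*log2(0.996) = 0.038.

0.038


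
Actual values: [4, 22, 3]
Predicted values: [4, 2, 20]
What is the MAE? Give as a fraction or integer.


MAE = (1/3) * (|4-4|=0 + |22-2|=20 + |3-20|=17). Sum = 37. MAE = 37/3.

37/3


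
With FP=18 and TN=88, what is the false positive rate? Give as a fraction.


FPR = FP / (FP + TN) = 18 / 106 = 9/53.

9/53


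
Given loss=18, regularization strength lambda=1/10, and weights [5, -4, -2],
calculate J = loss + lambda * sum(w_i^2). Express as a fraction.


L2 sq norm = sum(w^2) = 45. J = 18 + 1/10 * 45 = 45/2.

45/2


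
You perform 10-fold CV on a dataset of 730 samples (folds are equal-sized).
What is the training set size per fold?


Each validation fold has 730/10 = 73 samples. Training set = 730 - 73 = 657.

657


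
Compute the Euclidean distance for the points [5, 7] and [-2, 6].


d = sqrt(sum of squared differences). (5--2)^2=49, (7-6)^2=1. Sum = 50.

sqrt(50)


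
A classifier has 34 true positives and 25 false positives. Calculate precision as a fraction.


Precision = TP / (TP + FP) = 34 / 59 = 34/59.

34/59


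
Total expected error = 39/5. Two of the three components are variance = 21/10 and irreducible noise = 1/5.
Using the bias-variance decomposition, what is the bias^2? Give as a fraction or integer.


Total error = bias^2 + variance + irreducible noise. So bias^2 = 39/5 - 21/10 - 1/5 = 11/2.

11/2
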